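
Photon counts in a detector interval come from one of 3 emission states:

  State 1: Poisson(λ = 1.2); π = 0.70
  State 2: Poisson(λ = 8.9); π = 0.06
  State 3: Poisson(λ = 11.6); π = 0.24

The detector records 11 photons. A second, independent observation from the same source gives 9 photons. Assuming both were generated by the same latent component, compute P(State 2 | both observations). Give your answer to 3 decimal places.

The responsibility of component k is π_k f_k(x) divided by Σ_j π_j f_j(x).
Since both observations come from the same component, the likelihood for component k is f_k(x₁)·f_k(x₂).
  L_1 = [e^(−1.2)·1.2^11/11! = 5.60641e-08] × [4.28267e-06] = 2.40104e-13
  L_2 = [e^(−8.9)·8.9^11/11! = 0.094823] × [0.131682] = 0.0124865
  L_3 = [e^(−11.6)·11.6^11/11! = 0.117508] × [0.0960601] = 0.0112878
Multiply by the mixture weights:
  π_1·L_1 = 0.70 × 2.40104e-13 = 1.68073e-13
  π_2·L_2 = 0.06 × 0.0124865 = 0.000749188
  π_3·L_3 = 0.24 × 0.0112878 = 0.00270907
Denominator: 1.68073e-13 + 0.000749188 + 0.00270907 = 0.00345826
So the posterior for State 2 is 0.000749188 / 0.00345826 ≈ 0.217.

0.217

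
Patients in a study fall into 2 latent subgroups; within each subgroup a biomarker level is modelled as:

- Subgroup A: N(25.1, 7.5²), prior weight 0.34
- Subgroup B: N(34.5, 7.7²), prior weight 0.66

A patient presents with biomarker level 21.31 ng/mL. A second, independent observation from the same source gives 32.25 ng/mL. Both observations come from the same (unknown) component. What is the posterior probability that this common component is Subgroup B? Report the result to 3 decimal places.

Apply Bayes' rule: the posterior for each component is proportional to its prior times its likelihood at x.
Since both observations come from the same component, the likelihood for component k is f_k(x₁)·f_k(x₂).
  p_A = [(1/(7.5·√(2π)))·exp(−(21.31−25.1)²/(2·7.5²)) = 0.053192·exp(-0.12768) = 0.0468164] × [0.0337673] = 0.00158086
  p_B = [(1/(7.7·√(2π)))·exp(−(21.31−34.5)²/(2·7.7²)) = 0.051811·exp(-1.46716) = 0.0119465] × [0.0496453] = 0.000593085
Weight by the priors:
  P(Z=A)·p_A = 0.34 × 0.00158086 = 0.000537492
  P(Z=B)·p_B = 0.66 × 0.000593085 = 0.000391436
Denominator: 0.000537492 + 0.000391436 = 0.000928929
Responsibility of Subgroup B: 0.000391436 / 0.000928929 ≈ 0.421

0.421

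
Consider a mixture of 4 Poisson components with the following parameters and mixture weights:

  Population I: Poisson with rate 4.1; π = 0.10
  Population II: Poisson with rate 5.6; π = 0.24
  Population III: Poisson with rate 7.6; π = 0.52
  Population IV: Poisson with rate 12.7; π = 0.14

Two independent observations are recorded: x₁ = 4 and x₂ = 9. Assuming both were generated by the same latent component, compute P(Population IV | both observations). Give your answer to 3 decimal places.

0.005

By Bayes' theorem, P(k | x) = π_k f_k(x) / Σ_j π_j f_j(x).
Since both observations come from the same component, the likelihood for component k is f_k(x₁)·f_k(x₂).
  p_I = [e^(−4.1)·4.1^4/4! = 0.195127] × [0.0149515] = 0.00291743
  p_II = [e^(−5.6)·5.6^4/4! = 0.151528] × [0.0551925] = 0.00836319
  p_III = [e^(−7.6)·7.6^4/4! = 0.0695673] × [0.11666] = 0.00811571
  p_IV = [e^(−12.7)·12.7^4/4! = 0.00330722] × [0.0722654] = 0.000238998
Unnormalised posteriors:
  π_I·p_I = 0.10 × 0.00291743 = 0.000291743
  π_II·p_II = 0.24 × 0.00836319 = 0.00200717
  π_III·p_III = 0.52 × 0.00811571 = 0.00422017
  π_IV·p_IV = 0.14 × 0.000238998 = 3.34597e-05
Marginal: 0.000291743 + 0.00200717 + 0.00422017 + 3.34597e-05 = 0.00655254
P(Population IV | x₁, x₂) = 3.34597e-05 / 0.00655254 ≈ 0.005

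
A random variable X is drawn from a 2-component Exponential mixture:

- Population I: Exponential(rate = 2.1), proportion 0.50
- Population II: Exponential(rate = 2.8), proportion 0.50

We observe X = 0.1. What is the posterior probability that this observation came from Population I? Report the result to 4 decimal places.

0.4458

P(component k | x) = P(Z=k)·f_k(x) / marginal(x), where marginal(x) = Σ_j P(Z=j)·f_j(x).
Evaluate each component's likelihood at the observed value:
  p_I = 1.70223
  p_II = 2.11619
Multiply by the mixture weights:
  P(Z=I)·p_I = 0.50 × 1.70223 = 0.851113
  P(Z=II)·p_II = 0.50 × 2.11619 = 1.0581
Sum: 0.851113 + 1.0581 = 1.90921
So the posterior for Population I is 0.851113 / 1.90921 ≈ 0.4458.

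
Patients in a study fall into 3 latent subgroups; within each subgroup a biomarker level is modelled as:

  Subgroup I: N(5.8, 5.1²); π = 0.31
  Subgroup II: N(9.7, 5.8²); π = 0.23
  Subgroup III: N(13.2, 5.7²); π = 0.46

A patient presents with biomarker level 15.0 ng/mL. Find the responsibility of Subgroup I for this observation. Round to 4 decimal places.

The responsibility of component k is P(Z=k) f_k(x) divided by Σ_j P(Z=j) f_j(x).
Evaluate each component's likelihood at the observed value:
  L_I = (1/(5.1·√(2π)))·exp(−(15.0−5.8)²/(2·5.1²)) = 0.078224·exp(-1.62707) = 0.0153714
  L_II = (1/(5.8·√(2π)))·exp(−(15.0−9.7)²/(2·5.8²)) = 0.068783·exp(-0.41751) = 0.0453065
  L_III = (1/(5.7·√(2π)))·exp(−(15.0−13.2)²/(2·5.7²)) = 0.069990·exp(-0.04986) = 0.0665856
Weight by the priors:
  P(Z=I)·L_I = 0.31 × 0.0153714 = 0.00476514
  P(Z=II)·L_II = 0.23 × 0.0453065 = 0.0104205
  P(Z=III)·L_III = 0.46 × 0.0665856 = 0.0306294
Denominator: 0.00476514 + 0.0104205 + 0.0306294 = 0.045815
So the posterior for Subgroup I is 0.00476514 / 0.045815 ≈ 0.1040.

0.1040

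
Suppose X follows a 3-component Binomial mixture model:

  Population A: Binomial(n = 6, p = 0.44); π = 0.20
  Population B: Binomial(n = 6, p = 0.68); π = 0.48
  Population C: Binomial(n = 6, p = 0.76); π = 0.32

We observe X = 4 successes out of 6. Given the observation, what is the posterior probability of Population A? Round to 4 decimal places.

P(component k | x) = w_k·f_k(x) / marginal(x), where marginal(x) = Σ_j w_j·f_j(x).
Component likelihoods at x = 4 successes out of 6:
  p_A = 0.17631
  p_B = 0.328418
  p_C = 0.288249
Multiply by the mixture weights:
  w_A·p_A = 0.20 × 0.17631 = 0.0352621
  w_B·p_B = 0.48 × 0.328418 = 0.157641
  w_C·p_C = 0.32 × 0.288249 = 0.0922397
Denominator: 0.0352621 + 0.157641 + 0.0922397 = 0.285142
P(Population A | data) = 0.0352621 / 0.285142 ≈ 0.1237

0.1237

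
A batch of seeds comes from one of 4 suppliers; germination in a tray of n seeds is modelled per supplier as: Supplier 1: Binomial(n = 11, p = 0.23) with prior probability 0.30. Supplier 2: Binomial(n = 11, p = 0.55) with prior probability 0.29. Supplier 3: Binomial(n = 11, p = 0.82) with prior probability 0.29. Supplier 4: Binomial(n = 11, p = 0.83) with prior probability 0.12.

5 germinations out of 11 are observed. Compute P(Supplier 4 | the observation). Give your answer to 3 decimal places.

P(component k | x) = w_k·f_k(x) / marginal(x), where marginal(x) = Σ_j w_j·f_j(x).
Binomial probabilities:
  f_1 = 0.0619763
  f_2 = 0.193077
  f_3 = 0.00582568
  f_4 = 0.00439264
Unnormalised posteriors:
  w_1·f_1 = 0.30 × 0.0619763 = 0.0185929
  w_2·f_2 = 0.29 × 0.193077 = 0.0559923
  w_3·f_3 = 0.29 × 0.00582568 = 0.00168945
  w_4·f_4 = 0.12 × 0.00439264 = 0.000527117
Denominator: 0.0185929 + 0.0559923 + 0.00168945 + 0.000527117 = 0.0768018
So the posterior for Supplier 4 is 0.000527117 / 0.0768018 ≈ 0.007.

0.007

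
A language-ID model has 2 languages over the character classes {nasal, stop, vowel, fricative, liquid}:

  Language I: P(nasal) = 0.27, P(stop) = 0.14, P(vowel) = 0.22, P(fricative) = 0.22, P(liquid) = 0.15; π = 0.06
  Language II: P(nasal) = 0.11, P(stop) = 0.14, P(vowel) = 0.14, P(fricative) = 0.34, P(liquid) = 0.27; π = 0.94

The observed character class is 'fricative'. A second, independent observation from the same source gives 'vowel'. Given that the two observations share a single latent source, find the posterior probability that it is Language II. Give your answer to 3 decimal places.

0.939

The responsibility of component k is w_k f_k(x) divided by Σ_j w_j f_j(x).
Since both observations come from the same component, the likelihood for component k is f_k(x₁)·f_k(x₂).
  f_I = [P(fricative | comp) = 0.22] × [0.22] = 0.0484
  f_II = [P(fricative | comp) = 0.34] × [0.14] = 0.0476
Multiply by the mixture weights:
  w_I·f_I = 0.06 × 0.0484 = 0.002904
  w_II·f_II = 0.94 × 0.0476 = 0.044744
Normaliser: 0.002904 + 0.044744 = 0.047648
P(Language II | x₁, x₂) ≈ 0.939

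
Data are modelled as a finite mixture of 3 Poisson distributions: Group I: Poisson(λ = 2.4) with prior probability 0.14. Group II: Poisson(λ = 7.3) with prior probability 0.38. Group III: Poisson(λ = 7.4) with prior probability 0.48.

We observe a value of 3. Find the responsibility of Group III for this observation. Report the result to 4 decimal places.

Posterior ∝ prior × likelihood, so P(k | x) ∝ P(Z=k) f_k(x); normalise over all components.
Poisson probabilities:
  f_I = e^(−2.4)·2.4^3/3! = 0.209014
  f_II = e^(−7.3)·7.3^3/3! = 0.0437993
  f_III = e^(−7.4)·7.4^3/3! = 0.0412824
Prior × likelihood for each component:
  P(Z=I)·f_I = 0.14 × 0.209014 = 0.029262
  P(Z=II)·f_II = 0.38 × 0.0437993 = 0.0166438
  P(Z=III)·f_III = 0.48 × 0.0412824 = 0.0198155
Marginal: 0.029262 + 0.0166438 + 0.0198155 = 0.0657213
So the posterior for Group III is 0.0198155 / 0.0657213 ≈ 0.3015.

0.3015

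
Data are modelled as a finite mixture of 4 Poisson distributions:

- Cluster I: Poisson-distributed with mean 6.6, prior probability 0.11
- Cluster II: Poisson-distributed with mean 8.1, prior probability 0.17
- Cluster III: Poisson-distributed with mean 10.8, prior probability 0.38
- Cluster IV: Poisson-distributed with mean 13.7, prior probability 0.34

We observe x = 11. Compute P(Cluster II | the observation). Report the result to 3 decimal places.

Apply Bayes' rule: the posterior for each component is proportional to its prior times its likelihood at x.
Component likelihoods at x = 11:
  p_I = 0.0352764
  p_II = 0.0748849
  p_III = 0.119159
  p_IV = 0.0897297
Weight by the priors:
  π_I·p_I = 0.11 × 0.0352764 = 0.0038804
  π_II·p_II = 0.17 × 0.0748849 = 0.0127304
  π_III·p_III = 0.38 × 0.119159 = 0.0452802
  π_IV·p_IV = 0.34 × 0.0897297 = 0.0305081
Marginal: 0.0038804 + 0.0127304 + 0.0452802 + 0.0305081 = 0.0923992
Responsibility of Cluster II: 0.0127304 / 0.0923992 ≈ 0.138

0.138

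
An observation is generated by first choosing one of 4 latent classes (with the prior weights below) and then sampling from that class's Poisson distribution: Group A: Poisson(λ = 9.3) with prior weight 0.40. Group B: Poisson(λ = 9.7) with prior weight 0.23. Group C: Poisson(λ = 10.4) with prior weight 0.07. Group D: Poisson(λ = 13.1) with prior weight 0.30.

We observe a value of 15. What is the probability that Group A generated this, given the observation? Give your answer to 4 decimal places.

0.2042

Apply Bayes' rule: the posterior for each component is proportional to its prior times its likelihood at x.
Evaluate each component's likelihood at the observed value:
  p_A = 0.02354
  p_B = 0.029677
  p_C = 0.0419119
  p_D = 0.0898074
Prior × likelihood for each component:
  π_A·p_A = 0.40 × 0.02354 = 0.00941599
  π_B·p_B = 0.23 × 0.029677 = 0.00682571
  π_C·p_C = 0.07 × 0.0419119 = 0.00293384
  π_D·p_D = 0.30 × 0.0898074 = 0.0269422
Evidence: 0.00941599 + 0.00682571 + 0.00293384 + 0.0269422 = 0.0461178
P(Group A | data) ≈ 0.2042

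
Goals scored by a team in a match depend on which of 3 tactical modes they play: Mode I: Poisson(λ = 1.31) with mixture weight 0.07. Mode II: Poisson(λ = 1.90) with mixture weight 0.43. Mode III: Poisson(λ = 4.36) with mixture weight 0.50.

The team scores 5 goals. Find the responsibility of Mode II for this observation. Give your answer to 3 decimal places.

0.136

By Bayes' theorem, P(k | x) = π_k f_k(x) / Σ_j π_j f_j(x).
Evaluate each component's likelihood at the observed value:
  f_I = e^(−1.31)·1.31^5/5! = 0.0086746
  f_II = e^(−1.90)·1.90^5/5! = 0.0308622
  f_III = e^(−4.36)·4.36^5/5! = 0.167775
Prior × likelihood for each component:
  π_I·f_I = 0.07 × 0.0086746 = 0.000607222
  π_II·f_II = 0.43 × 0.0308622 = 0.0132708
  π_III·f_III = 0.50 × 0.167775 = 0.0838875
Sum: 0.000607222 + 0.0132708 + 0.0838875 = 0.0977655
So the posterior for Mode II is 0.0132708 / 0.0977655 ≈ 0.136.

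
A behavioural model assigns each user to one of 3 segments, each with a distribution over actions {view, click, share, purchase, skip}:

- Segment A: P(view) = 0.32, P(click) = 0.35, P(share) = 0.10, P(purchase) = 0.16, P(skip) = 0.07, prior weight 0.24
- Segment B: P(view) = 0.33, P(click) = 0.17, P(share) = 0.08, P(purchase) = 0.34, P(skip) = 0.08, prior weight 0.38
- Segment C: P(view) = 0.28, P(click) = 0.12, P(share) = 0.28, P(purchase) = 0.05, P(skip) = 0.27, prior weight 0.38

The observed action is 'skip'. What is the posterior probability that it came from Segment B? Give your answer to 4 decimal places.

0.2029

By Bayes' theorem, P(k | x) = π_k f_k(x) / Σ_j π_j f_j(x).
Evaluate each component's likelihood at the observed value:
  p_A = 0.07
  p_B = 0.08
  p_C = 0.27
Unnormalised posteriors:
  π_A·p_A = 0.24 × 0.07 = 0.0168
  π_B·p_B = 0.38 × 0.08 = 0.0304
  π_C·p_C = 0.38 × 0.27 = 0.1026
Marginal: 0.0168 + 0.0304 + 0.1026 = 0.1498
P(Segment B | the observation) = 0.0304 / 0.1498 ≈ 0.2029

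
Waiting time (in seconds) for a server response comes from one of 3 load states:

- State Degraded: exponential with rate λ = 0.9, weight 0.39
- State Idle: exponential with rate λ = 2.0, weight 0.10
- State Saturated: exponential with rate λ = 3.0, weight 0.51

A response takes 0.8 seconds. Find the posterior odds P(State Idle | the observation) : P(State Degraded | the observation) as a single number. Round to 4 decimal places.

0.2363

The posterior odds equal the prior odds times the likelihood ratio: (π_i/π_j)·(f_i(x)/f_j(x)).
Evaluate each component's likelihood at the observed value:
  L_Degraded = 0.438077
  L_Idle = 0.403793
  L_Saturated = 0.272154
Posterior odds = (π_Idle·L_Idle) / (π_Degraded·L_Degraded) = (0.10·0.403793) / (0.39·0.438077) = 0.0403793 / 0.17085 ≈ 0.2363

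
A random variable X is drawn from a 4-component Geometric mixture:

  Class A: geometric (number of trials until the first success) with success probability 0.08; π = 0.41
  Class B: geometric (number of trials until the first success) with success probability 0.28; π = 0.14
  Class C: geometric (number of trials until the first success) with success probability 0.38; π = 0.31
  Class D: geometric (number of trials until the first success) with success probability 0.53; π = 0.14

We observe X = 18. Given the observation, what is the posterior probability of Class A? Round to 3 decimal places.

0.978

Apply Bayes' rule: the posterior for each component is proportional to its prior times its likelihood at x.
Geometric probabilities:
  f_A = 0.08·(1−0.08)^17 = 0.08·0.242322 = 0.0193858
  f_B = 0.28·(1−0.28)^17 = 0.28·0.00375537 = 0.0010515
  f_C = 0.38·(1−0.38)^17 = 0.38·0.000295569 = 0.000112316
  f_D = 0.53·(1−0.53)^17 = 0.53·2.66479e-06 = 1.41234e-06
Prior × likelihood for each component:
  π_A·f_A = 0.41 × 0.0193858 = 0.00794817
  π_B·f_B = 0.14 × 0.0010515 = 0.00014721
  π_C·f_C = 0.31 × 0.000112316 = 3.4818e-05
  π_D·f_D = 0.14 × 1.41234e-06 = 1.97728e-07
Sum: 0.00794817 + 0.00014721 + 3.4818e-05 + 1.97728e-07 = 0.00813039
P(Class A | data) = 0.00794817 / 0.00813039 ≈ 0.978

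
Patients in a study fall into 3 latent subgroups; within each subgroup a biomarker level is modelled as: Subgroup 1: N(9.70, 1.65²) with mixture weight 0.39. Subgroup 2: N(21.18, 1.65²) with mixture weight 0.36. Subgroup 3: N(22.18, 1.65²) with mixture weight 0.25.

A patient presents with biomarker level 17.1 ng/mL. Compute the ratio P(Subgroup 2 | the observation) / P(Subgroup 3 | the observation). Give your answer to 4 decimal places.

7.7440

Since P(k|x) ∝ π_k f_k(x), the posterior odds are π_i f_i(x) / (π_j f_j(x)).
Component likelihoods at x = 17.1 ng/mL:
  f_1 = 1.03694e-05
  f_2 = 0.0113686
  f_3 = 0.00211398
Odds = (0.36/0.25) × (0.0113686/0.00211398) = 1.44 × 5.37779 ≈ 7.7440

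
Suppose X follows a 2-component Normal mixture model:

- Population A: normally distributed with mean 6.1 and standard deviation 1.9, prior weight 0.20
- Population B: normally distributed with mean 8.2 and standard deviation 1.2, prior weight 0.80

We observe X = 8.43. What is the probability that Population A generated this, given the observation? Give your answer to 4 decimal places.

0.0705

Posterior ∝ prior × likelihood, so P(k | x) ∝ π_k f_k(x); normalise over all components.
Evaluate each component's likelihood at the observed value:
  f_A = 0.0989919
  f_B = 0.326401
Prior × likelihood for each component:
  π_A·f_A = 0.20 × 0.0989919 = 0.0197984
  π_B·f_B = 0.80 × 0.326401 = 0.261121
Marginal: 0.0197984 + 0.261121 = 0.280919
P(Population A | x) ≈ 0.0705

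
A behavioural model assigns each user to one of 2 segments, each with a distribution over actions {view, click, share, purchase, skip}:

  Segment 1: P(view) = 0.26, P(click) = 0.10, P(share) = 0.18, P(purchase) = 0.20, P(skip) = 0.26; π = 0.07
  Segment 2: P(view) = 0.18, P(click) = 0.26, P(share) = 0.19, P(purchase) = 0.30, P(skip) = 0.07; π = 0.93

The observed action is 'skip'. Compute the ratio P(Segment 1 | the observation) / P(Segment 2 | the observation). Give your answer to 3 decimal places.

0.280

The posterior odds equal the prior odds times the likelihood ratio: (π_i/π_j)·(f_i(x)/f_j(x)).
Categorical probabilities:
  f_1 = 0.26
  f_2 = 0.07
Odds = (0.07/0.93) × (0.26/0.07) = 0.0752688 × 3.71429 ≈ 0.280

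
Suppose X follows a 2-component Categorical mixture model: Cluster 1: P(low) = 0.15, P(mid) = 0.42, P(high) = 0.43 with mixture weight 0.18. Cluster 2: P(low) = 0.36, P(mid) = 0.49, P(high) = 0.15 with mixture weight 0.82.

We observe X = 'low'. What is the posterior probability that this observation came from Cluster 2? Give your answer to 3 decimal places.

By Bayes' theorem, P(k | x) = P(Z=k) f_k(x) / Σ_j P(Z=j) f_j(x).
Component likelihoods at x = 'low':
  L_1 = P(low | comp) = 0.15
  L_2 = P(low | comp) = 0.36
Multiply by the mixture weights:
  P(Z=1)·L_1 = 0.18 × 0.15 = 0.027
  P(Z=2)·L_2 = 0.82 × 0.36 = 0.2952
Marginal: 0.027 + 0.2952 = 0.3222
P(Cluster 2 | 'low') ≈ 0.916

0.916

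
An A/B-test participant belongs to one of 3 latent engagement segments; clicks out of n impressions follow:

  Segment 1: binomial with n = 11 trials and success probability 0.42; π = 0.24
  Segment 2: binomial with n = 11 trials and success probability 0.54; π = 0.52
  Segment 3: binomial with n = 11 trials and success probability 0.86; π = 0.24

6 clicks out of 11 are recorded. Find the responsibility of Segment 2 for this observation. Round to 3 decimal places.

The responsibility of component k is π_k f_k(x) divided by Σ_j π_j f_j(x).
Binomial probabilities:
  p_1 = 0.166448
  p_2 = 0.235936
  p_3 = 0.0100525
Multiply by the mixture weights:
  π_1·p_1 = 0.24 × 0.166448 = 0.0399474
  π_2·p_2 = 0.52 × 0.235936 = 0.122687
  π_3·p_3 = 0.24 × 0.0100525 = 0.00241259
Normaliser: 0.0399474 + 0.122687 + 0.00241259 = 0.165047
Responsibility of Segment 2: 0.122687 / 0.165047 ≈ 0.743

0.743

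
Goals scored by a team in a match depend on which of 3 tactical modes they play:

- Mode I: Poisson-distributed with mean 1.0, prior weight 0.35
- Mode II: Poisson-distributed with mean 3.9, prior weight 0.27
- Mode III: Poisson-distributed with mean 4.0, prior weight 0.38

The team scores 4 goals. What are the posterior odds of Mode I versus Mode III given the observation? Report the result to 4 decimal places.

Only the two components matter; the odds are (w_i f_i(x)) / (w_j f_j(x)).
Poisson probabilities:
  L_I = e^(−1.0)·1.0^4/4! = 0.0153283
  L_II = e^(−3.9)·3.9^4/4! = 0.195119
  L_III = e^(−4.0)·4.0^4/4! = 0.195367
Odds = (0.35/0.38) × (0.0153283/0.195367) = 0.921053 × 0.0784591 ≈ 0.0723

0.0723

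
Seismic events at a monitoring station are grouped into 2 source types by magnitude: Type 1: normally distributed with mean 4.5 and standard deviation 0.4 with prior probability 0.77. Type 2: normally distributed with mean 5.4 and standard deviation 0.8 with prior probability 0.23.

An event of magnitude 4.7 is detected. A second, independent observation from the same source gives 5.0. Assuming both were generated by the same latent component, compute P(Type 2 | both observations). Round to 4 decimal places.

0.1001

Posterior ∝ prior × likelihood, so P(k | x) ∝ w_k f_k(x); normalise over all components.
Since both observations come from the same component, the likelihood for component k is f_k(x₁)·f_k(x₂).
  L_1 = [(1/(0.4·√(2π)))·exp(−(4.7−4.5)²/(2·0.4²)) = 0.997356·exp(-0.12500) = 0.880163] × [0.456623] = 0.401903
  L_2 = [(1/(0.8·√(2π)))·exp(−(4.7−5.4)²/(2·0.8²)) = 0.498678·exp(-0.38281) = 0.340069] × [0.440082] = 0.149658
Unnormalised posteriors:
  w_1·L_1 = 0.77 × 0.401903 = 0.309465
  w_2·L_2 = 0.23 × 0.149658 = 0.0344213
Denominator: 0.309465 + 0.0344213 = 0.343886
P(Type 2 | data) ≈ 0.1001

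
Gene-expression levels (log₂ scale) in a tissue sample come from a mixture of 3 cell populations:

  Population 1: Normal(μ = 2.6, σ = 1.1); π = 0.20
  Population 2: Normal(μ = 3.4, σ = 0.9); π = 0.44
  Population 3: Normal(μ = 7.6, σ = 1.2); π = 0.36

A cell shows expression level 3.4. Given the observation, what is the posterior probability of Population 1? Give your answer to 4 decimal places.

0.2218

Apply Bayes' rule: the posterior for each component is proportional to its prior times its likelihood at x.
Evaluate each component's likelihood at the observed value:
  L_1 = (1/(1.1·√(2π)))·exp(−(3.4−2.6)²/(2·1.1²)) = 0.362675·exp(-0.26446) = 0.278396
  L_2 = (1/(0.9·√(2π)))·exp(−(3.4−3.4)²/(2·0.9²)) = 0.443269·exp(-0.00000) = 0.443269
  L_3 = (1/(1.2·√(2π)))·exp(−(3.4−7.6)²/(2·1.2²)) = 0.332452·exp(-6.12500) = 0.000727236
Weight by the priors:
  π_1·L_1 = 0.20 × 0.278396 = 0.0556792
  π_2·L_2 = 0.44 × 0.443269 = 0.195038
  π_3·L_3 = 0.36 × 0.000727236 = 0.000261805
Denominator: 0.0556792 + 0.195038 + 0.000261805 = 0.250979
Responsibility of Population 1: 0.0556792 / 0.250979 ≈ 0.2218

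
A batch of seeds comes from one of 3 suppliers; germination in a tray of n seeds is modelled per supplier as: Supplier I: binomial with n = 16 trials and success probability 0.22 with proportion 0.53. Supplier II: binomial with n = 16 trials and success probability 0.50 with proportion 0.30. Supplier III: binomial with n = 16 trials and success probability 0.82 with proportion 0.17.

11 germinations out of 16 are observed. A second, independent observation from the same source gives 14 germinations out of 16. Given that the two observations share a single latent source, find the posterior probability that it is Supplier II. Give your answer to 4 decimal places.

Posterior ∝ prior × likelihood, so P(k | x) ∝ π_k f_k(x); normalise over all components.
Since both observations come from the same component, the likelihood for component k is f_k(x₁)·f_k(x₂).
  f_I = [7.36894e-05] × [4.54243e-08] = 3.34729e-12
  f_II = [0.0666504] × [0.00183105] = 0.000122041
  f_III = [0.0930245] × [0.241613] = 0.0224759
Weight by the priors:
  π_I·f_I = 0.53 × 3.34729e-12 = 1.77406e-12
  π_II·f_II = 0.30 × 0.000122041 = 3.66122e-05
  π_III·f_III = 0.17 × 0.0224759 = 0.00382091
Marginal: 1.77406e-12 + 3.66122e-05 + 0.00382091 = 0.00385752
P(Supplier II | x₁,x₂) = 3.66122e-05 / 0.00385752 ≈ 0.0095

0.0095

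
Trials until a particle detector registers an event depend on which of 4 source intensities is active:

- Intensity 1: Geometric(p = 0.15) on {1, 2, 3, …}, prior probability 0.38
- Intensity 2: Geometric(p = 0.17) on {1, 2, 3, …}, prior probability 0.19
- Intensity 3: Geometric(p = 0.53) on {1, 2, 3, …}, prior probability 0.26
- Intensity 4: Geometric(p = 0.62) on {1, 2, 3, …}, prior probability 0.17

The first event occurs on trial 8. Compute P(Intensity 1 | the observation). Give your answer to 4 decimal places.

The responsibility of component k is π_k f_k(x) divided by Σ_j π_j f_j(x).
Evaluate each component's likelihood at the observed value:
  p_1 = 0.0480866
  p_2 = 0.0461313
  p_3 = 0.0026851
  p_4 = 0.000709377
Weight by the priors:
  π_1·p_1 = 0.38 × 0.0480866 = 0.0182729
  π_2·p_2 = 0.19 × 0.0461313 = 0.00876494
  π_3·p_3 = 0.26 × 0.0026851 = 0.000698127
  π_4·p_4 = 0.17 × 0.000709377 = 0.000120594
Sum: 0.0182729 + 0.00876494 + 0.000698127 + 0.000120594 = 0.0278566
So the posterior for Intensity 1 is 0.0182729 / 0.0278566 ≈ 0.6560.

0.6560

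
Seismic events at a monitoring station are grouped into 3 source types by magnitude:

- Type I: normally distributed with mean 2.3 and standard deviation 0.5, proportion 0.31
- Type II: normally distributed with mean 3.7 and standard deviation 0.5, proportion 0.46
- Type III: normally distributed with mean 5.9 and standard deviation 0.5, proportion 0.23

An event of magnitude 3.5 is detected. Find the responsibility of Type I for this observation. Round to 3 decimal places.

0.039

The responsibility of component k is π_k f_k(x) divided by Σ_j π_j f_j(x).
Component likelihoods at x = 3.5:
  L_I = (1/(0.5·√(2π)))·exp(−(3.5−2.3)²/(2·0.5²)) = 0.797885·exp(-2.88000) = 0.0447891
  L_II = (1/(0.5·√(2π)))·exp(−(3.5−3.7)²/(2·0.5²)) = 0.797885·exp(-0.08000) = 0.73654
  L_III = (1/(0.5·√(2π)))·exp(−(3.5−5.9)²/(2·0.5²)) = 0.797885·exp(-11.52000) = 7.9226e-06
Weight by the priors:
  π_I·L_I = 0.31 × 0.0447891 = 0.0138846
  π_II·L_II = 0.46 × 0.73654 = 0.338809
  π_III·L_III = 0.23 × 7.9226e-06 = 1.8222e-06
Sum: 0.0138846 + 0.338809 + 1.8222e-06 = 0.352695
Responsibility of Type I: 0.0138846 / 0.352695 ≈ 0.039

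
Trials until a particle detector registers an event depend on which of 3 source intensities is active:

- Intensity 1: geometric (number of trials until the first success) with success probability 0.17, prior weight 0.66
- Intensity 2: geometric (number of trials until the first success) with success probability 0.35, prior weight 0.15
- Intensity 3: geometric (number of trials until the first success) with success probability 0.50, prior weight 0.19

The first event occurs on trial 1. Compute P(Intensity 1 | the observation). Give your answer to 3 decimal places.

0.432

P(component k | x) = P(Z=k)·f_k(x) / marginal(x), where marginal(x) = Σ_j P(Z=j)·f_j(x).
Evaluate each component's likelihood at the observed value:
  f_1 = 0.17
  f_2 = 0.35
  f_3 = 0.5
Unnormalised posteriors:
  P(Z=1)·f_1 = 0.66 × 0.17 = 0.1122
  P(Z=2)·f_2 = 0.15 × 0.35 = 0.0525
  P(Z=3)·f_3 = 0.19 × 0.5 = 0.095
Evidence: 0.1122 + 0.0525 + 0.095 = 0.2597
Responsibility of Intensity 1: 0.1122 / 0.2597 ≈ 0.432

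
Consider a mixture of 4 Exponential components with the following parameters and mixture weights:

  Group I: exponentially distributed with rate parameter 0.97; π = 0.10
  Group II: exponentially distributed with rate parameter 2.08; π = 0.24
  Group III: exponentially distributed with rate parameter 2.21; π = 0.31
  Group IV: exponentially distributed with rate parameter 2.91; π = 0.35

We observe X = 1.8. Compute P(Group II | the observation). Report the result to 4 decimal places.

P(component k | x) = π_k·f_k(x) / marginal(x), where marginal(x) = Σ_j π_j·f_j(x).
Evaluate each component's likelihood at the observed value:
  p_I = 0.97·e^(−0.97·1.8) = 0.97·e^(−1.7460) = 0.169236
  p_II = 2.08·e^(−2.08·1.8) = 2.08·e^(−3.7440) = 0.0492113
  p_III = 2.21·e^(−2.21·1.8) = 2.21·e^(−3.9780) = 0.0413779
  p_IV = 2.91·e^(−2.91·1.8) = 2.91·e^(−5.2380) = 0.0154546
Multiply by the mixture weights:
  π_I·p_I = 0.10 × 0.169236 = 0.0169236
  π_II·p_II = 0.24 × 0.0492113 = 0.0118107
  π_III·p_III = 0.31 × 0.0413779 = 0.0128272
  π_IV·p_IV = 0.35 × 0.0154546 = 0.00540912
Normaliser: 0.0169236 + 0.0118107 + 0.0128272 + 0.00540912 = 0.0469706
P(Group II | data) = 0.0118107 / 0.0469706 ≈ 0.2514

0.2514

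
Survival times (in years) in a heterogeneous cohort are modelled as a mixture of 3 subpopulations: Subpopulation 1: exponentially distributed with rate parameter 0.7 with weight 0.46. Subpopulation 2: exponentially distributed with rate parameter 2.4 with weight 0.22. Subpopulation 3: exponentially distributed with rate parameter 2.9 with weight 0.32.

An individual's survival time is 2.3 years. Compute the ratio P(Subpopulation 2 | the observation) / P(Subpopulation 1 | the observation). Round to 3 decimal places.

Since P(k|x) ∝ P(Z=k) f_k(x), the posterior odds are P(Z=i) f_i(x) / (P(Z=j) f_j(x)).
Exponential densities:
  p_1 = 0.139921
  p_2 = 0.00961404
  p_3 = 0.00367836
Odds = (0.22/0.46) × (0.00961404/0.139921) = 0.478261 × 0.0687103 ≈ 0.033

0.033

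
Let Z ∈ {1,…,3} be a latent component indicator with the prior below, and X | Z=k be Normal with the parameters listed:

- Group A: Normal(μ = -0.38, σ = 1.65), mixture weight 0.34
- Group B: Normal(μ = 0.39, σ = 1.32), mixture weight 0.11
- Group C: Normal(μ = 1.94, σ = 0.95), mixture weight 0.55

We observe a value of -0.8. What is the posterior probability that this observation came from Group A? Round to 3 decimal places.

By Bayes' theorem, P(k | x) = π_k f_k(x) / Σ_j π_j f_j(x).
Normal densities:
  L_A = 0.234076
  L_B = 0.201305
  L_C = 0.00655858
Weight by the priors:
  π_A·L_A = 0.34 × 0.234076 = 0.0795858
  π_B·L_B = 0.11 × 0.201305 = 0.0221435
  π_C·L_C = 0.55 × 0.00655858 = 0.00360722
Marginal: 0.0795858 + 0.0221435 + 0.00360722 = 0.105337
P(Group A | -0.8) = 0.0795858 / 0.105337 ≈ 0.756

0.756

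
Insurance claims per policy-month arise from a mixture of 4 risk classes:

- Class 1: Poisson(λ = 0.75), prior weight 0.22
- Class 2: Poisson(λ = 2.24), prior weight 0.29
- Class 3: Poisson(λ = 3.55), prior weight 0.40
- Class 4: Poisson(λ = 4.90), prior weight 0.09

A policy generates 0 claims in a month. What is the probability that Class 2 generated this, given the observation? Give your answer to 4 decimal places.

0.2101

The responsibility of component k is π_k f_k(x) divided by Σ_j π_j f_j(x).
Poisson probabilities:
  f_1 = 0.472367
  f_2 = 0.106459
  f_3 = 0.0287246
  f_4 = 0.00744658
Multiply by the mixture weights:
  π_1·f_1 = 0.22 × 0.472367 = 0.103921
  π_2·f_2 = 0.29 × 0.106459 = 0.030873
  π_3·f_3 = 0.40 × 0.0287246 = 0.0114899
  π_4·f_4 = 0.09 × 0.00744658 = 0.000670192
Denominator: 0.103921 + 0.030873 + 0.0114899 + 0.000670192 = 0.146954
Responsibility of Class 2: 0.030873 / 0.146954 ≈ 0.2101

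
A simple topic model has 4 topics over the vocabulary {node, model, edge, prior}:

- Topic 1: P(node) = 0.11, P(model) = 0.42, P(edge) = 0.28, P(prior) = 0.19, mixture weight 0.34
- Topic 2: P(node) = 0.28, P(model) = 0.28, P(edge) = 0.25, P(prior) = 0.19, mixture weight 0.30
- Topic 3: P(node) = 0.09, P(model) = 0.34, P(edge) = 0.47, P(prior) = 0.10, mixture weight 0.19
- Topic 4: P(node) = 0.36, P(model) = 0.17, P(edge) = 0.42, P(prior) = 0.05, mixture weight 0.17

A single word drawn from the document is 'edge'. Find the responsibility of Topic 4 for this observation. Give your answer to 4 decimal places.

Apply Bayes' rule: the posterior for each component is proportional to its prior times its likelihood at x.
Component likelihoods at x = 'edge':
  f_1 = 0.28
  f_2 = 0.25
  f_3 = 0.47
  f_4 = 0.42
Prior × likelihood for each component:
  π_1·f_1 = 0.34 × 0.28 = 0.0952
  π_2·f_2 = 0.30 × 0.25 = 0.075
  π_3·f_3 = 0.19 × 0.47 = 0.0893
  π_4·f_4 = 0.17 × 0.42 = 0.0714
Sum: 0.0952 + 0.075 + 0.0893 + 0.0714 = 0.3309
So the posterior for Topic 4 is 0.0714 / 0.3309 ≈ 0.2158.

0.2158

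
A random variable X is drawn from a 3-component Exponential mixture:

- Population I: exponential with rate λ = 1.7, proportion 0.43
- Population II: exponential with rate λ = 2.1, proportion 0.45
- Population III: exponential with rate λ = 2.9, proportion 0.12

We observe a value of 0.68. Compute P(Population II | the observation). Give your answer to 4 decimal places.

0.4486

Apply Bayes' rule: the posterior for each component is proportional to its prior times its likelihood at x.
Evaluate each component's likelihood at the observed value:
  L_I = 1.7·e^(−1.7·0.68) = 1.7·e^(−1.1560) = 0.535062
  L_II = 2.1·e^(−2.1·0.68) = 2.1·e^(−1.4280) = 0.503555
  L_III = 2.9·e^(−2.9·0.68) = 2.9·e^(−1.9720) = 0.403617
Prior × likelihood for each component:
  w_I·L_I = 0.43 × 0.535062 = 0.230077
  w_II·L_II = 0.45 × 0.503555 = 0.2266
  w_III·L_III = 0.12 × 0.403617 = 0.048434
Marginal: 0.230077 + 0.2266 + 0.048434 = 0.505111
Responsibility of Population II: 0.2266 / 0.505111 ≈ 0.4486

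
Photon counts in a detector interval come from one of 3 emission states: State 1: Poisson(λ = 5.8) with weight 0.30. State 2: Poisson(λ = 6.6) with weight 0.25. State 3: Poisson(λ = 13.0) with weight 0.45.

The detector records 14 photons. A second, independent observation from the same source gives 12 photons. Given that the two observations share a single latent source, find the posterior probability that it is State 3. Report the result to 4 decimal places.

The responsibility of component k is π_k f_k(x) divided by Σ_j π_j f_j(x).
Since both observations come from the same component, the likelihood for component k is f_k(x₁)·f_k(x₂).
  f_1 = [e^(−5.8)·5.8^14/14! = 0.00169307] × [0.0091599] = 1.55084e-05
  f_2 = [e^(−6.6)·6.6^14/14! = 0.00464369] × [0.019402] = 9.00969e-05
  f_3 = [e^(−13.0)·13.0^14/14! = 0.102087] × [0.10994] = 0.0112234
Multiply by the mixture weights:
  π_1·f_1 = 0.30 × 1.55084e-05 = 4.65251e-06
  π_2·f_2 = 0.25 × 9.00969e-05 = 2.25242e-05
  π_3·f_3 = 0.45 × 0.0112234 = 0.00505054
Sum: 4.65251e-06 + 2.25242e-05 + 0.00505054 = 0.00507772
So the posterior for State 3 is 0.00505054 / 0.00507772 ≈ 0.9946.

0.9946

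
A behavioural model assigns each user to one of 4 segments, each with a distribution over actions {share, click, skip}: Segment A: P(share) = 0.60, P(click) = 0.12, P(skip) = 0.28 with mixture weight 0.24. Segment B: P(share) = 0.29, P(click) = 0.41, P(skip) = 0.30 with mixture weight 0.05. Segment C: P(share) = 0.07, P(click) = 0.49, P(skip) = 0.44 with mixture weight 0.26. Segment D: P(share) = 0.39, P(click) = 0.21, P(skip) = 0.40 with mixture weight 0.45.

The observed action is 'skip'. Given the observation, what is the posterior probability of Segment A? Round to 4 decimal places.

The responsibility of component k is w_k f_k(x) divided by Σ_j w_j f_j(x).
Component likelihoods at x = 'skip':
  L_A = 0.28
  L_B = 0.3
  L_C = 0.44
  L_D = 0.4
Weight by the priors:
  w_A·L_A = 0.24 × 0.28 = 0.0672
  w_B·L_B = 0.05 × 0.3 = 0.015
  w_C·L_C = 0.26 × 0.44 = 0.1144
  w_D·L_D = 0.45 × 0.4 = 0.18
Marginal: 0.0672 + 0.015 + 0.1144 + 0.18 = 0.3766
So the posterior for Segment A is 0.0672 / 0.3766 ≈ 0.1784.

0.1784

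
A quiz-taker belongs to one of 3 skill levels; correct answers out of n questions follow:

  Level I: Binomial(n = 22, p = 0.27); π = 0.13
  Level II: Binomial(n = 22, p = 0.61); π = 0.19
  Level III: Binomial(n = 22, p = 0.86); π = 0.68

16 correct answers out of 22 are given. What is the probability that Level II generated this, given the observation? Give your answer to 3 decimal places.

Posterior ∝ prior × likelihood, so P(k | x) ∝ π_k f_k(x); normalise over all components.
Binomial probabilities:
  L_I = C(22,16)·0.27^16·0.73^6 = 74613·7.97664e-10·0.151334 = 9.00683e-06
  L_II = C(22,16)·0.61^16·0.39^6 = 74613·0.000367517·0.00351874 = 0.0964894
  L_III = C(22,16)·0.86^16·0.14^6 = 74613·0.0895314·7.52954e-06 = 0.0502988
Unnormalised posteriors:
  π_I·L_I = 0.13 × 9.00683e-06 = 1.17089e-06
  π_II·L_II = 0.19 × 0.0964894 = 0.018333
  π_III·L_III = 0.68 × 0.0502988 = 0.0342032
Denominator: 1.17089e-06 + 0.018333 + 0.0342032 = 0.0525374
P(Level II | data) = 0.018333 / 0.0525374 ≈ 0.349

0.349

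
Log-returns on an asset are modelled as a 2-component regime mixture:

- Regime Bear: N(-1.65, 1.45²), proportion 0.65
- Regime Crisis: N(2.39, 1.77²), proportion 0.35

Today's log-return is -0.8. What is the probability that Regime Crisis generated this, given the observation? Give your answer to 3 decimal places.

0.094

P(component k | x) = π_k·f_k(x) / marginal(x), where marginal(x) = Σ_j π_j·f_j(x).
Normal densities:
  p_Bear = (1/(1.45·√(2π)))·exp(−(-0.8−-1.65)²/(2·1.45²)) = 0.275133·exp(-0.17182) = 0.231698
  p_Crisis = (1/(1.77·√(2π)))·exp(−(-0.8−2.39)²/(2·1.77²)) = 0.225391·exp(-1.62407) = 0.0444234
Unnormalised posteriors:
  π_Bear·p_Bear = 0.65 × 0.231698 = 0.150604
  π_Crisis·p_Crisis = 0.35 × 0.0444234 = 0.0155482
Sum: 0.150604 + 0.0155482 = 0.166152
Responsibility of Regime Crisis: 0.0155482 / 0.166152 ≈ 0.094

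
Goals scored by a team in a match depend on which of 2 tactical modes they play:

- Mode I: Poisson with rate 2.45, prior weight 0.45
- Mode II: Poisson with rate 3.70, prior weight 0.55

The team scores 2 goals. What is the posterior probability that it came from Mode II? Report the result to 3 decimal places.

0.444

The responsibility of component k is w_k f_k(x) divided by Σ_j w_j f_j(x).
Component likelihoods at x = 2 goals:
  p_I = e^(−2.45)·2.45^2/2! = 0.258989
  p_II = e^(−3.70)·3.70^2/2! = 0.169233
Weight by the priors:
  w_I·p_I = 0.45 × 0.258989 = 0.116545
  w_II·p_II = 0.55 × 0.169233 = 0.0930779
Denominator: 0.116545 + 0.0930779 = 0.209623
Responsibility of Mode II: 0.0930779 / 0.209623 ≈ 0.444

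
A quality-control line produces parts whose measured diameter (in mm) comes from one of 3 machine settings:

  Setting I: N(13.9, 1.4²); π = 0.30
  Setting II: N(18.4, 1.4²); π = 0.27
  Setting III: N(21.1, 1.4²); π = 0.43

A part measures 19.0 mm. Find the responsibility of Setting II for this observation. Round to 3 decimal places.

0.638

Posterior ∝ prior × likelihood, so P(k | x) ∝ π_k f_k(x); normalise over all components.
Evaluate each component's likelihood at the observed value:
  f_I = 0.000374239
  f_II = 0.259955
  f_III = 0.0925126
Weight by the priors:
  π_I·f_I = 0.30 × 0.000374239 = 0.000112272
  π_II·f_II = 0.27 × 0.259955 = 0.0701878
  π_III·f_III = 0.43 × 0.0925126 = 0.0397804
Sum: 0.000112272 + 0.0701878 + 0.0397804 = 0.11008
P(Setting II | 19.0 mm) = 0.0701878 / 0.11008 ≈ 0.638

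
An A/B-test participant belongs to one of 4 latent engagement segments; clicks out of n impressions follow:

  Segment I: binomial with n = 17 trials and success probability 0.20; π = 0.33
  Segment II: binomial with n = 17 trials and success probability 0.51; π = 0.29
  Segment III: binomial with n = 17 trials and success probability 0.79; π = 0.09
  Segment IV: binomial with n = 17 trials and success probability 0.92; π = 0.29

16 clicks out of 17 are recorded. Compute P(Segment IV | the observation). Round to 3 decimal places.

0.933

P(component k | x) = P(Z=k)·f_k(x) / marginal(x), where marginal(x) = Σ_j P(Z=j)·f_j(x).
Evaluate each component's likelihood at the observed value:
  L_I = 8.9129e-11
  L_II = 0.000174489
  L_III = 0.0821678
  L_IV = 0.358215
Prior × likelihood for each component:
  P(Z=I)·L_I = 0.33 × 8.9129e-11 = 2.94126e-11
  P(Z=II)·L_II = 0.29 × 0.000174489 = 5.06018e-05
  P(Z=III)·L_III = 0.09 × 0.0821678 = 0.0073951
  P(Z=IV)·L_IV = 0.29 × 0.358215 = 0.103882
Normaliser: 2.94126e-11 + 5.06018e-05 + 0.0073951 + 0.103882 = 0.111328
P(Segment IV | x) ≈ 0.933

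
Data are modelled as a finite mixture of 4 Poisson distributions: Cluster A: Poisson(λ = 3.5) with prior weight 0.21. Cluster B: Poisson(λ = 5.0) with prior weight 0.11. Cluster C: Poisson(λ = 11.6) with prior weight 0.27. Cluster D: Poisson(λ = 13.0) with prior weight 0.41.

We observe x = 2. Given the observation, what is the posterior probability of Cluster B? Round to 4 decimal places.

Posterior ∝ prior × likelihood, so P(k | x) ∝ π_k f_k(x); normalise over all components.
Component likelihoods at x = 2:
  L_A = e^(−3.5)·3.5^2/2! = 0.184959
  L_B = e^(−5.0)·5.0^2/2! = 0.0842243
  L_C = e^(−11.6)·11.6^2/2! = 0.000616694
  L_D = e^(−13.0)·13.0^2/2! = 0.000190998
Weight by the priors:
  π_A·L_A = 0.21 × 0.184959 = 0.0388414
  π_B·L_B = 0.11 × 0.0842243 = 0.00926468
  π_C·L_C = 0.27 × 0.000616694 = 0.000166507
  π_D·L_D = 0.41 × 0.000190998 = 7.83091e-05
Evidence: 0.0388414 + 0.00926468 + 0.000166507 + 7.83091e-05 = 0.0483509
Responsibility of Cluster B: 0.00926468 / 0.0483509 ≈ 0.1916

0.1916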